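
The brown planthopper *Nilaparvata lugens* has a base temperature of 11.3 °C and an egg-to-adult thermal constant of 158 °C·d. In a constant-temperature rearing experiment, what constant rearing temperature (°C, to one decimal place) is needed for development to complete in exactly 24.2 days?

17.8 °C

Required daily accumulation = 158 / 24.2 = 6.529 DD/day.
T = T_base + 6.529 = 11.3 + 6.529 = 17.829 ≈ 17.8 °C.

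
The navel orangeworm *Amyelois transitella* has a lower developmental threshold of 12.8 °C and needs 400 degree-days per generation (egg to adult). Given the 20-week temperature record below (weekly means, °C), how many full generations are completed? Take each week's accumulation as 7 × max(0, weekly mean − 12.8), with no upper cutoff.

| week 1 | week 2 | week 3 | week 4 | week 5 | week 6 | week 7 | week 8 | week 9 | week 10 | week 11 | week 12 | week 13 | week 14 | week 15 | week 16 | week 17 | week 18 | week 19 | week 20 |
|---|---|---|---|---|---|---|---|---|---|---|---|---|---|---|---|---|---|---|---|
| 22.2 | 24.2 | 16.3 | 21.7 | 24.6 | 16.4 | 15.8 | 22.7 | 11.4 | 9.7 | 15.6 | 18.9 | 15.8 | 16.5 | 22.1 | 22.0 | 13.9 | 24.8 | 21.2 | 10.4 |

2 generations

Weekly DD (7 × max(0, T̄ − 12.8)): 65.8, 79.8, 24.5, 62.3, 82.6, 25.2, 21.0, 69.3, 0.0, 0.0, 19.6, 42.7, 21.0, 25.9, 65.1, 64.4, 7.7, 84.0, 58.8, 0.0.
Season total = 819.7 DD.
Complete generations = ⌊819.7 / 400⌋ = 2.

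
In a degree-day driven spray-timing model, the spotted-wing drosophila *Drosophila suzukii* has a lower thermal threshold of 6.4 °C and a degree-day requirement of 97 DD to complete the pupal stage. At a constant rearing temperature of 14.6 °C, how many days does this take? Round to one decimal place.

11.8 days

Daily accumulation = 14.6 − 6.4 = 8.2 DD/day.
Duration = 97 / 8.2 = 11.829 ≈ 11.8 days.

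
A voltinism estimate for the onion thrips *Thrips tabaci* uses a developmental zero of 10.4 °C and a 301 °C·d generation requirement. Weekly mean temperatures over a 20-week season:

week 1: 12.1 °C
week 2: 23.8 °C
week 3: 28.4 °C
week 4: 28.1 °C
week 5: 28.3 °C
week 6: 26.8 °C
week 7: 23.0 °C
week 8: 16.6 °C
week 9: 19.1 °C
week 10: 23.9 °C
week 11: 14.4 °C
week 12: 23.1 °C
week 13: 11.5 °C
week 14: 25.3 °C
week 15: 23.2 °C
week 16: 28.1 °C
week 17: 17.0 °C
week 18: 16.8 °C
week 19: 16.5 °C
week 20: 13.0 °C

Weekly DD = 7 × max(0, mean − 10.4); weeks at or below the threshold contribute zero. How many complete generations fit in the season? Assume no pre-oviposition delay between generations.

4 generations

Weekly DD (7 × max(0, T̄ − 10.4)): 11.9, 93.8, 126.0, 123.9, 125.3, 114.8, 88.2, 43.4, 60.9, 94.5, 28.0, 88.9, 7.7, 104.3, 89.6, 123.9, 46.2, 44.8, 42.7, 18.2.
Season total = 1477.0 DD.
Complete generations = ⌊1477.0 / 301⌋ = 4.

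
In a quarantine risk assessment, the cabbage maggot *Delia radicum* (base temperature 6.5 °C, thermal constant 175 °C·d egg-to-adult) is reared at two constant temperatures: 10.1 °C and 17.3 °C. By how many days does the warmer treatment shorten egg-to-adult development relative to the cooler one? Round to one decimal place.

At 10.1 °C: 175 / (10.1 − 6.5) = 175 / 3.6 = 48.611 d.
At 17.3 °C: 175 / (17.3 − 6.5) = 175 / 10.8 = 16.204 d.
Difference = |48.611 − 16.204| = 32.407 ≈ 32.4 days.

32.4 days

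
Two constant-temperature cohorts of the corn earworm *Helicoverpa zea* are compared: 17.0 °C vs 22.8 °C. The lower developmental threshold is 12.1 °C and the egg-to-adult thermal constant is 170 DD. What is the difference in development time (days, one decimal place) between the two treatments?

18.8 days

At 17.0 °C: 170 / (17.0 − 12.1) = 170 / 4.9 = 34.694 d.
At 22.8 °C: 170 / (22.8 − 12.1) = 170 / 10.7 = 15.888 d.
Difference = |34.694 − 15.888| = 18.806 ≈ 18.8 days.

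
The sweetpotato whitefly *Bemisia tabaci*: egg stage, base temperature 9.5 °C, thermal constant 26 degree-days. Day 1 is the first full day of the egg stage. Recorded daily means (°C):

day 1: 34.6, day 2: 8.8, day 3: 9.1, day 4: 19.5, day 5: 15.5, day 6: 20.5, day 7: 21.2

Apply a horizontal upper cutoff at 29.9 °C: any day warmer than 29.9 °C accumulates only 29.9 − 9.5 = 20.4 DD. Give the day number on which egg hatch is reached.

Daily DD above 9.5 °C (capped at 20.4): 20.4, 0.0, 0.0, 10.0, 6.0, 11.0, 11.7.
Cumulative: 20.4, 20.4, 20.4, 30.4, 36.4, 47.4, 59.1.
The total first reaches 26 DD on day 4.

day 4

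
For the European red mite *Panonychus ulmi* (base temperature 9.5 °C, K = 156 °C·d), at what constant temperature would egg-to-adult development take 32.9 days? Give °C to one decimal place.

Required daily accumulation = 156 / 32.9 = 4.742 DD/day.
T = T_base + 4.742 = 9.5 + 4.742 = 14.242 ≈ 14.2 °C.

14.2 °C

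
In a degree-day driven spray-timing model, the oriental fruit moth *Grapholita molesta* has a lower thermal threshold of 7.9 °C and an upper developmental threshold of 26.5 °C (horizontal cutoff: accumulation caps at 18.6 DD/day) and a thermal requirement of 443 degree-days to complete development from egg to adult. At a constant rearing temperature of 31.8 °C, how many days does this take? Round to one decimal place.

23.8 days

Temperature 31.8 °C exceeds the upper threshold, so daily accumulation caps at 26.5 − 7.9 = 18.6 DD/day.
Duration = 443 / 18.6 = 23.817 ≈ 23.8 days.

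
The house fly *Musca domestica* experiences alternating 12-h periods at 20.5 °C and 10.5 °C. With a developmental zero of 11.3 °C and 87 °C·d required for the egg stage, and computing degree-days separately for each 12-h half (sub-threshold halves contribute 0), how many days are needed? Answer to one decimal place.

Day half: max(0, 20.5 − 11.3) × 0.5 = 9.2 × 0.5 = 4.60 DD.
Night half: max(0, 10.5 − 11.3) × 0.5 = 0.0 × 0.5 = 0.00 DD.
Per 24 h: 4.60 DD/day.
Duration = 87 / 4.60 = 18.913 ≈ 18.9 days.

18.9 days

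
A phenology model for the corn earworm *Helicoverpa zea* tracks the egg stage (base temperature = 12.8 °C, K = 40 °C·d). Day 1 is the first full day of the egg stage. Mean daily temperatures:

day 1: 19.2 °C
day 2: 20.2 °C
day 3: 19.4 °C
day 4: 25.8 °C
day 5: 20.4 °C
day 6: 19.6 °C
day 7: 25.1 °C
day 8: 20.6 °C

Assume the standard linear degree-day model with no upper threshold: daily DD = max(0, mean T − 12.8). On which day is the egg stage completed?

day 5

Daily DD above 12.8 °C: 6.4, 7.4, 6.6, 13.0, 7.6, 6.8, 12.3, 7.8.
Cumulative: 6.4, 13.8, 20.4, 33.4, 41.0, 47.8, 60.1, 67.9.
The total first reaches 40 DD on day 5.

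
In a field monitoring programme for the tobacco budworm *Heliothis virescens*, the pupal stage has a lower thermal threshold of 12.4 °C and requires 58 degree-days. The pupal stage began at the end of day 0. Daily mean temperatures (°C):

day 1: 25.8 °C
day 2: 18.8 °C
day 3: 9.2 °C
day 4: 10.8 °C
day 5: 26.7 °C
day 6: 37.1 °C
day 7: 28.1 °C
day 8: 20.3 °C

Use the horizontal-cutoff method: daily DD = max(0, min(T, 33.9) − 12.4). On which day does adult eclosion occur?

Daily DD above 12.4 °C (capped at 21.5): 13.4, 6.4, 0.0, 0.0, 14.3, 21.5, 15.7, 7.9.
Cumulative: 13.4, 19.8, 19.8, 19.8, 34.1, 55.6, 71.3, 79.2.
The total first reaches 58 DD on day 7.

day 7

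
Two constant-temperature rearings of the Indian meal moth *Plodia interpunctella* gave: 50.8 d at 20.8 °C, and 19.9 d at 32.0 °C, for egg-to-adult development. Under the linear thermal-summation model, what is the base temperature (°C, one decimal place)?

Linear rate model ⇒ the product D·(T − T_b) is constant across temperatures.
50.8·(20.8 − T_b) = 19.9·(32.0 − T_b)
T_b = (50.8·20.8 − 19.9·32.0) / (50.8 − 19.9) = 419.84 / 30.9 = 13.587 °C ≈ 13.6 °C.

13.6 °C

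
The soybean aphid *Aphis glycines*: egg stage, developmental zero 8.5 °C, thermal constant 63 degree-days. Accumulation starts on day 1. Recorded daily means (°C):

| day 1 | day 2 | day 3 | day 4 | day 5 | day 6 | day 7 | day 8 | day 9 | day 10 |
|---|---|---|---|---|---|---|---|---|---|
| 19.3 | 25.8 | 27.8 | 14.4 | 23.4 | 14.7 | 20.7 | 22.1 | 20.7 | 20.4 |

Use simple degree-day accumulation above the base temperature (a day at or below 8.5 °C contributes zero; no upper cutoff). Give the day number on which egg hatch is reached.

Daily DD above 8.5 °C: 10.8, 17.3, 19.3, 5.9, 14.9, 6.2, 12.2, 13.6, 12.2, 11.9.
Cumulative: 10.8, 28.1, 47.4, 53.3, 68.2, 74.4, 86.6, 100.2, 112.4, 124.3.
The total first reaches 63 DD on day 5.

day 5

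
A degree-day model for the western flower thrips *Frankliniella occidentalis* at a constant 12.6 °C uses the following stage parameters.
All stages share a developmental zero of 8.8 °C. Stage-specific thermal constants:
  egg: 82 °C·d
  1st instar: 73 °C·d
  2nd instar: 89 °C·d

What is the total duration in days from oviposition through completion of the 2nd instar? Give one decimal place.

64.2 days

Daily accumulation at 12.6 °C = 12.6 − 8.8 = 3.8 DD/day.
Total K = 82 + 73 + 89 = 244 DD.
Total duration = 244 / 3.8 = 64.211 ≈ 64.2 days.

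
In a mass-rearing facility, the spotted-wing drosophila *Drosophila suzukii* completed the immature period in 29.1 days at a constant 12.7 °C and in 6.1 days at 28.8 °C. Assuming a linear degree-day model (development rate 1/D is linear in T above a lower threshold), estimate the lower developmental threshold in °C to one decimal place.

Equal thermal constants: D₁(T₁ − T_b) = D₂(T₂ − T_b).
29.1·(12.7 − T_b) = 6.1·(28.8 − T_b)
T_b = (29.1·12.7 − 6.1·28.8) / (29.1 − 6.1) = 193.89 / 23.0 = 8.430 °C ≈ 8.4 °C.

8.4 °C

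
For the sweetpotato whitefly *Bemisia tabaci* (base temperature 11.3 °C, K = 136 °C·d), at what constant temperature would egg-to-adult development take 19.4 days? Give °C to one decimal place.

Required daily accumulation = 136 / 19.4 = 7.010 DD/day.
T = T_base + 7.010 = 11.3 + 7.010 = 18.310 ≈ 18.3 °C.

18.3 °C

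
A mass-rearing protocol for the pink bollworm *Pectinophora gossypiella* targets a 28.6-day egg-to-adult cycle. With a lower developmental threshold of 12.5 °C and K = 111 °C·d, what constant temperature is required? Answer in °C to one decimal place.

Required daily accumulation = 111 / 28.6 = 3.881 DD/day.
T = T_base + 3.881 = 12.5 + 3.881 = 16.381 ≈ 16.4 °C.

16.4 °C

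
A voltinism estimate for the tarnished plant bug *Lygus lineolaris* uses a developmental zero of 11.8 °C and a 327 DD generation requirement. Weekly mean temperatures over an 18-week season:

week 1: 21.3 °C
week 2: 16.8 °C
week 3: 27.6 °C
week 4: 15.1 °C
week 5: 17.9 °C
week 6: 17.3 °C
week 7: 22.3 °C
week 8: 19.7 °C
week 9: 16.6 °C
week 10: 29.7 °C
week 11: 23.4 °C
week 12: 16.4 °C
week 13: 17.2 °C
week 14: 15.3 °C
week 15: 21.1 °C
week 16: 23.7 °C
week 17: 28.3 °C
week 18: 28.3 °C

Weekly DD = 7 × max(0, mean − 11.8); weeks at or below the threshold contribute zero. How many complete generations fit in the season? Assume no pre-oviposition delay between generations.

Weekly DD (7 × max(0, T̄ − 11.8)): 66.5, 35.0, 110.6, 23.1, 42.7, 38.5, 73.5, 55.3, 33.6, 125.3, 81.2, 32.2, 37.8, 24.5, 65.1, 83.3, 115.5, 115.5.
Season total = 1159.2 DD.
Complete generations = ⌊1159.2 / 327⌋ = 3.

3 generations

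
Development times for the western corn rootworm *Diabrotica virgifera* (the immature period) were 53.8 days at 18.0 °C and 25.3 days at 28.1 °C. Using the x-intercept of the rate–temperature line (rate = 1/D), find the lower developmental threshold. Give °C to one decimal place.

Under the model K = D·(T − T_b), so D₁·(T₁ − T_b) = D₂·(T₂ − T_b).
53.8·(18.0 − T_b) = 25.3·(28.1 − T_b)
T_b = (53.8·18.0 − 25.3·28.1) / (53.8 − 25.3) = 257.47 / 28.5 = 9.034 °C ≈ 9.0 °C.

9.0 °C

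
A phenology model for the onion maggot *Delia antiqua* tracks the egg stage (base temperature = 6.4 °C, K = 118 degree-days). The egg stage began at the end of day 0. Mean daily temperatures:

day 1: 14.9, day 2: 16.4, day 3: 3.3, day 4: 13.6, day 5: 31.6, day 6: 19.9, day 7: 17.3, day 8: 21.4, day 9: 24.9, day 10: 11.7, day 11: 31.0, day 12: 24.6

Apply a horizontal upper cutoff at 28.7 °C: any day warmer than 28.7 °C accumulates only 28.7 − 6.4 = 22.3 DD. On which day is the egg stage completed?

Daily DD above 6.4 °C (capped at 22.3): 8.5, 10.0, 0.0, 7.2, 22.3, 13.5, 10.9, 15.0, 18.5, 5.3, 22.3, 18.2.
Cumulative: 8.5, 18.5, 18.5, 25.7, 48.0, 61.5, 72.4, 87.4, 105.9, 111.2, 133.5, 151.7.
The total first reaches 118 DD on day 11.

day 11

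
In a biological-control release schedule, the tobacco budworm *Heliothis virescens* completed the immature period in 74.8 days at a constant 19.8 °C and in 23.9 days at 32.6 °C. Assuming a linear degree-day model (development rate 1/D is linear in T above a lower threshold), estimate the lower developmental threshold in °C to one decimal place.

13.8 °C

Linear rate model ⇒ the product D·(T − T_b) is constant across temperatures.
74.8·(19.8 − T_b) = 23.9·(32.6 − T_b)
T_b = (74.8·19.8 − 23.9·32.6) / (74.8 − 23.9) = 701.90 / 50.9 = 13.790 °C ≈ 13.8 °C.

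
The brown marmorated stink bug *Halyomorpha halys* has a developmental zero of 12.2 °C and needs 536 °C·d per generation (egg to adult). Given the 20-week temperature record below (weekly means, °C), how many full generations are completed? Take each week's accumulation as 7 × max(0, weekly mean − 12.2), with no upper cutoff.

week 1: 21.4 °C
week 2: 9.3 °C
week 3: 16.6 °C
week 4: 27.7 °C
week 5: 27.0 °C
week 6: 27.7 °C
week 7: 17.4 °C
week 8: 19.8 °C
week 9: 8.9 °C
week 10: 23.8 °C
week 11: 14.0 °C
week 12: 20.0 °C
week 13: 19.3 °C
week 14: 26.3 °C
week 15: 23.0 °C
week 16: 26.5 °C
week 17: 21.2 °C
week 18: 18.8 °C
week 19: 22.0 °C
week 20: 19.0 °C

2 generations

Weekly DD (7 × max(0, T̄ − 12.2)): 64.4, 0.0, 30.8, 108.5, 103.6, 108.5, 36.4, 53.2, 0.0, 81.2, 12.6, 54.6, 49.7, 98.7, 75.6, 100.1, 63.0, 46.2, 68.6, 47.6.
Season total = 1203.3 DD.
Complete generations = ⌊1203.3 / 536⌋ = 2.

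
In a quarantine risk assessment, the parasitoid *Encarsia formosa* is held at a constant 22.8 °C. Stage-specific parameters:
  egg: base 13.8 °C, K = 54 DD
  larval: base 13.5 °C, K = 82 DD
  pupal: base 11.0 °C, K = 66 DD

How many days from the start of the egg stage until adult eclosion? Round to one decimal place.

egg: 54 / (22.8 − 13.8) = 54 / 9.0 = 6.000 d.
larval: 82 / (22.8 − 13.5) = 82 / 9.3 = 8.817 d.
pupal: 66 / (22.8 − 11.0) = 66 / 11.8 = 5.593 d.
Sum = 20.410 ≈ 20.4 days.

20.4 days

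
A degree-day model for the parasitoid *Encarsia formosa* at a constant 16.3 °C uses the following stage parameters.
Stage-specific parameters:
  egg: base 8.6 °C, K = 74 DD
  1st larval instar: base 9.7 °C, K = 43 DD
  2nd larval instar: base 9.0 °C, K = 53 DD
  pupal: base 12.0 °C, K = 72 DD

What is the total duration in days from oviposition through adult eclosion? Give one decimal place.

40.1 days

egg: 74 / (16.3 − 8.6) = 74 / 7.7 = 9.610 d.
1st larval instar: 43 / (16.3 − 9.7) = 43 / 6.6 = 6.515 d.
2nd larval instar: 53 / (16.3 − 9.0) = 53 / 7.3 = 7.260 d.
pupal: 72 / (16.3 − 12.0) = 72 / 4.3 = 16.744 d.
Sum = 40.130 ≈ 40.1 days.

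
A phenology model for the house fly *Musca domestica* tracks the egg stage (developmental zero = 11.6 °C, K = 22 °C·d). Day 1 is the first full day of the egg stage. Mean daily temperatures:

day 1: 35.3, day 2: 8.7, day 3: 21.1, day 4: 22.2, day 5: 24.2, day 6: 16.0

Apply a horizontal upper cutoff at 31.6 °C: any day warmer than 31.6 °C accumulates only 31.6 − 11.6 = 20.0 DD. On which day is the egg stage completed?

day 3

Daily DD above 11.6 °C (capped at 20.0): 20.0, 0.0, 9.5, 10.6, 12.6, 4.4.
Cumulative: 20.0, 20.0, 29.5, 40.1, 52.7, 57.1.
The total first reaches 22 DD on day 3.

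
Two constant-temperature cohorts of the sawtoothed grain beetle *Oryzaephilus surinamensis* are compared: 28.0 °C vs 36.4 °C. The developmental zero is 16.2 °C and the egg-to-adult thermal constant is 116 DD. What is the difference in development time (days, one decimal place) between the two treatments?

4.1 days

At 28.0 °C: 116 / (28.0 − 16.2) = 116 / 11.8 = 9.831 d.
At 36.4 °C: 116 / (36.4 − 16.2) = 116 / 20.2 = 5.743 d.
Difference = |9.831 − 5.743| = 4.088 ≈ 4.1 days.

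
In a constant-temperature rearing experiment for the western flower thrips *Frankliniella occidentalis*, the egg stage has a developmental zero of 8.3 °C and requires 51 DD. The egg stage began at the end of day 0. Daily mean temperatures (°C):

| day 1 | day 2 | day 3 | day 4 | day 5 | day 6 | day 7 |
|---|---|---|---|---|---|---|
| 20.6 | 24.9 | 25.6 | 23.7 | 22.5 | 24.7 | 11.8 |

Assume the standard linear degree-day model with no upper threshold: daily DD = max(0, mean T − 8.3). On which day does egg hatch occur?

day 4

Daily DD above 8.3 °C: 12.3, 16.6, 17.3, 15.4, 14.2, 16.4, 3.5.
Cumulative: 12.3, 28.9, 46.2, 61.6, 75.8, 92.2, 95.7.
The total first reaches 51 DD on day 4.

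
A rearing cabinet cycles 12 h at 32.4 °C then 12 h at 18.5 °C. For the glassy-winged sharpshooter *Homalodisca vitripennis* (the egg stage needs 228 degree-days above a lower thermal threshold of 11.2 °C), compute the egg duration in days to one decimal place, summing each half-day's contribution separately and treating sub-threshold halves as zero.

16.0 days

Day half: max(0, 32.4 − 11.2) × 0.5 = 21.2 × 0.5 = 10.60 DD.
Night half: max(0, 18.5 − 11.2) × 0.5 = 7.3 × 0.5 = 3.65 DD.
Per 24 h: 14.25 DD/day.
Duration = 228 / 14.25 = 16.000 ≈ 16.0 days.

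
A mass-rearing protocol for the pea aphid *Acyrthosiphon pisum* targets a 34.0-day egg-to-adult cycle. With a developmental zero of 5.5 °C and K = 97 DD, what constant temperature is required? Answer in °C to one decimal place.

8.4 °C

Required daily accumulation = 97 / 34.0 = 2.853 DD/day.
T = T_base + 2.853 = 5.5 + 2.853 = 8.353 ≈ 8.4 °C.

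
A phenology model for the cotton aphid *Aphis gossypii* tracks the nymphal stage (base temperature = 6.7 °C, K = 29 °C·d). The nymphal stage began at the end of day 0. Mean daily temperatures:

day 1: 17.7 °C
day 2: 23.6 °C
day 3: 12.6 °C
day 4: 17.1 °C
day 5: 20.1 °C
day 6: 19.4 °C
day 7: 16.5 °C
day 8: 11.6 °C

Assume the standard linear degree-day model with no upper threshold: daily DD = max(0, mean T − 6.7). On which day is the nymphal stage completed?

Daily DD above 6.7 °C: 11.0, 16.9, 5.9, 10.4, 13.4, 12.7, 9.8, 4.9.
Cumulative: 11.0, 27.9, 33.8, 44.2, 57.6, 70.3, 80.1, 85.0.
The total first reaches 29 DD on day 3.

day 3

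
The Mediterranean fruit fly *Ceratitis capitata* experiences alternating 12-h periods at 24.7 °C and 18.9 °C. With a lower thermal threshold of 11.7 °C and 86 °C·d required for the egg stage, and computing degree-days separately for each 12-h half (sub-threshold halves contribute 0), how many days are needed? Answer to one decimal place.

Day half: max(0, 24.7 − 11.7) × 0.5 = 13.0 × 0.5 = 6.50 DD.
Night half: max(0, 18.9 − 11.7) × 0.5 = 7.2 × 0.5 = 3.60 DD.
Per 24 h: 10.10 DD/day.
Duration = 86 / 10.10 = 8.515 ≈ 8.5 days.

8.5 days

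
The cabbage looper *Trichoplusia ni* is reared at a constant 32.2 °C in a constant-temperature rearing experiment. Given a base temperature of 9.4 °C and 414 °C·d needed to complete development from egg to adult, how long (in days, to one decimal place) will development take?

Daily accumulation = 32.2 − 9.4 = 22.8 DD/day.
Duration = 414 / 22.8 = 18.158 ≈ 18.2 days.

18.2 days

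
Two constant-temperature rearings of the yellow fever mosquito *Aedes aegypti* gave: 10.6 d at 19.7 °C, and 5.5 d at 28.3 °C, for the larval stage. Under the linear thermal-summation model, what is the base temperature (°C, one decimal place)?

10.4 °C

Linear rate model ⇒ the product D·(T − T_b) is constant across temperatures.
10.6·(19.7 − T_b) = 5.5·(28.3 − T_b)
T_b = (10.6·19.7 − 5.5·28.3) / (10.6 − 5.5) = 53.17 / 5.1 = 10.425 °C ≈ 10.4 °C.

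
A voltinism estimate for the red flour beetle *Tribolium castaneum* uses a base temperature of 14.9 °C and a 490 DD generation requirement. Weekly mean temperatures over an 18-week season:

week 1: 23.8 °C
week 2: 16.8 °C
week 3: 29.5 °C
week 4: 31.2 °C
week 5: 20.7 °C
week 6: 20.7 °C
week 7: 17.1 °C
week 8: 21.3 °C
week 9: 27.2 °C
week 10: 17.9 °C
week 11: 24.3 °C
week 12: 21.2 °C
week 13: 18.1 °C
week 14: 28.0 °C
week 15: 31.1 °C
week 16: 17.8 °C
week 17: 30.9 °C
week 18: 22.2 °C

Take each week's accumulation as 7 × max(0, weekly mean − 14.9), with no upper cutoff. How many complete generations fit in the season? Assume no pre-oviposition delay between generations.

2 generations

Weekly DD (7 × max(0, T̄ − 14.9)): 62.3, 13.3, 102.2, 114.1, 40.6, 40.6, 15.4, 44.8, 86.1, 21.0, 65.8, 44.1, 22.4, 91.7, 113.4, 20.3, 112.0, 51.1.
Season total = 1061.2 DD.
Complete generations = ⌊1061.2 / 490⌋ = 2.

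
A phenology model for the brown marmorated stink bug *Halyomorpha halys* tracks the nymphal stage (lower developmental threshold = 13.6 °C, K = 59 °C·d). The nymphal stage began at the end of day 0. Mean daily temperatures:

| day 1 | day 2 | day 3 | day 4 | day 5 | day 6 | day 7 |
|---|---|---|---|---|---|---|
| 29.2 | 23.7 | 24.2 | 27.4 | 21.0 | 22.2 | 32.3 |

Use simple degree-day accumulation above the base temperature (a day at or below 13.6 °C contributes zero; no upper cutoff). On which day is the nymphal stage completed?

day 6

Daily DD above 13.6 °C: 15.6, 10.1, 10.6, 13.8, 7.4, 8.6, 18.7.
Cumulative: 15.6, 25.7, 36.3, 50.1, 57.5, 66.1, 84.8.
The total first reaches 59 DD on day 6.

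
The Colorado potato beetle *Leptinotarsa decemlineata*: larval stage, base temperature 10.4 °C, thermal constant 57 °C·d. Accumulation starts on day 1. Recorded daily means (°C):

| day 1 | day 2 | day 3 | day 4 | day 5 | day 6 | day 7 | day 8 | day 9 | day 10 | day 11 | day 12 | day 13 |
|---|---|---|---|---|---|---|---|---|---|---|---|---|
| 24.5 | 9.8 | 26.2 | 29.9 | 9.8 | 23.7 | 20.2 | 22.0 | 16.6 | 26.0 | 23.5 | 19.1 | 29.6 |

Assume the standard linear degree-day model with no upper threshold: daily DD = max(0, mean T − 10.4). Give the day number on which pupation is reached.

Daily DD above 10.4 °C: 14.1, 0.0, 15.8, 19.5, 0.0, 13.3, 9.8, 11.6, 6.2, 15.6, 13.1, 8.7, 19.2.
Cumulative: 14.1, 14.1, 29.9, 49.4, 49.4, 62.7, 72.5, 84.1, 90.3, 105.9, 119.0, 127.7, 146.9.
The total first reaches 57 DD on day 6.

day 6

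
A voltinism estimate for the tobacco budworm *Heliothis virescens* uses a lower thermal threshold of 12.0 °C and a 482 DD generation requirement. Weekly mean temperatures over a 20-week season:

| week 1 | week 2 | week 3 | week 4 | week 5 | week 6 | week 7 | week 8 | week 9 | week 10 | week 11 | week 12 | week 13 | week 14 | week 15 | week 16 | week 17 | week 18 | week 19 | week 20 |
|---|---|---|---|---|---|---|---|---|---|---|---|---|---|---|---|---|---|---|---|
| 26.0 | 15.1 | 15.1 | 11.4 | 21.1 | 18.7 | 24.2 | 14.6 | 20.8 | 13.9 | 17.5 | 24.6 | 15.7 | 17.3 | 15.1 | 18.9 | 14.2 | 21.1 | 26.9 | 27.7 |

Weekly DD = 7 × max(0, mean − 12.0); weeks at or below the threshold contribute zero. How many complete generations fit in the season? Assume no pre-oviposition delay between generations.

Weekly DD (7 × max(0, T̄ − 12.0)): 98.0, 21.7, 21.7, 0.0, 63.7, 46.9, 85.4, 18.2, 61.6, 13.3, 38.5, 88.2, 25.9, 37.1, 21.7, 48.3, 15.4, 63.7, 104.3, 109.9.
Season total = 983.5 DD.
Complete generations = ⌊983.5 / 482⌋ = 2.

2 generations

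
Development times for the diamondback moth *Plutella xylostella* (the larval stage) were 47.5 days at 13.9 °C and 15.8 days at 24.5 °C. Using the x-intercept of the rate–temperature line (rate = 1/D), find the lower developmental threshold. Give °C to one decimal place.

Equal thermal constants: D₁(T₁ − T_b) = D₂(T₂ − T_b).
47.5·(13.9 − T_b) = 15.8·(24.5 − T_b)
T_b = (47.5·13.9 − 15.8·24.5) / (47.5 − 15.8) = 273.15 / 31.7 = 8.617 °C ≈ 8.6 °C.

8.6 °C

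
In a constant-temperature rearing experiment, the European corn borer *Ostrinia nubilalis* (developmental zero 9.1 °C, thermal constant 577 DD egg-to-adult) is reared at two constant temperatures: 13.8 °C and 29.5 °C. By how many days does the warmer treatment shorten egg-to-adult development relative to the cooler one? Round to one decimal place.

At 13.8 °C: 577 / (13.8 − 9.1) = 577 / 4.7 = 122.766 d.
At 29.5 °C: 577 / (29.5 − 9.1) = 577 / 20.4 = 28.284 d.
Difference = |122.766 − 28.284| = 94.482 ≈ 94.5 days.

94.5 days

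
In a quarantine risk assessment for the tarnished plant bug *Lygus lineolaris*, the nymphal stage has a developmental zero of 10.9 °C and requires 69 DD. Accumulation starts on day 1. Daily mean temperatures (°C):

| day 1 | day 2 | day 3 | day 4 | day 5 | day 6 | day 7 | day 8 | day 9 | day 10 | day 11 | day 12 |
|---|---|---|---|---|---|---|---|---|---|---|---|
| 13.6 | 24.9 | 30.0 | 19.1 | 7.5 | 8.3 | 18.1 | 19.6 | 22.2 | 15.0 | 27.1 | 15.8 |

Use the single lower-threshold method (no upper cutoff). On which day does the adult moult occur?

Daily DD above 10.9 °C: 2.7, 14.0, 19.1, 8.2, 0.0, 0.0, 7.2, 8.7, 11.3, 4.1, 16.2, 4.9.
Cumulative: 2.7, 16.7, 35.8, 44.0, 44.0, 44.0, 51.2, 59.9, 71.2, 75.3, 91.5, 96.4.
The total first reaches 69 DD on day 9.

day 9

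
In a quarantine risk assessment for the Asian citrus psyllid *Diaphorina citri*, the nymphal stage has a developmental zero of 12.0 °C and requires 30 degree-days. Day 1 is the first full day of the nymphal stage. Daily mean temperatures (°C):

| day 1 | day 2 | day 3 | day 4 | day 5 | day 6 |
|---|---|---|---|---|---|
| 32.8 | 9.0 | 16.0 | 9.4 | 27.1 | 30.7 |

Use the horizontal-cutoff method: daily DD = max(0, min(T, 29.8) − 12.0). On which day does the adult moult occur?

day 5

Daily DD above 12.0 °C (capped at 17.8): 17.8, 0.0, 4.0, 0.0, 15.1, 17.8.
Cumulative: 17.8, 17.8, 21.8, 21.8, 36.9, 54.7.
The total first reaches 30 DD on day 5.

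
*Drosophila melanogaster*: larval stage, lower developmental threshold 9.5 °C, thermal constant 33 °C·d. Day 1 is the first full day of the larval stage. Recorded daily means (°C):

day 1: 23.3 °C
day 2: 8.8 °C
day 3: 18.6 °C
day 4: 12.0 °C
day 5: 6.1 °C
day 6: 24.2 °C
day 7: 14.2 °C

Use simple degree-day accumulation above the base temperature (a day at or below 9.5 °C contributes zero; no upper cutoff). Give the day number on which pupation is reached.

Daily DD above 9.5 °C: 13.8, 0.0, 9.1, 2.5, 0.0, 14.7, 4.7.
Cumulative: 13.8, 13.8, 22.9, 25.4, 25.4, 40.1, 44.8.
The total first reaches 33 DD on day 6.

day 6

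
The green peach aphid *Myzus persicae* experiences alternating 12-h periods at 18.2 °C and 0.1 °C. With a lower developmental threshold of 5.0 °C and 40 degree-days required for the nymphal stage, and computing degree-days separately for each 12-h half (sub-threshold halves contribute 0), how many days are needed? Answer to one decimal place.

6.1 days

Day half: max(0, 18.2 − 5.0) × 0.5 = 13.2 × 0.5 = 6.60 DD.
Night half: max(0, 0.1 − 5.0) × 0.5 = 0.0 × 0.5 = 0.00 DD.
Per 24 h: 6.60 DD/day.
Duration = 40 / 6.60 = 6.061 ≈ 6.1 days.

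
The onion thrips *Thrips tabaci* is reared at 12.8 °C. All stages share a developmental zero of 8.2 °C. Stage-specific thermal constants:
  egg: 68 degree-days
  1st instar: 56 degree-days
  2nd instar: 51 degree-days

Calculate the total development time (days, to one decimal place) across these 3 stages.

Daily accumulation at 12.8 °C = 12.8 − 8.2 = 4.6 DD/day.
Total K = 68 + 56 + 51 = 175 DD.
Total duration = 175 / 4.6 = 38.043 ≈ 38.0 days.

38.0 days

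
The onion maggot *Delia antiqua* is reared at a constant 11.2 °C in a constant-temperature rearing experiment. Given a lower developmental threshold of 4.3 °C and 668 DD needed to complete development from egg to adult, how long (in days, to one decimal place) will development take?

96.8 days

Daily accumulation = 11.2 − 4.3 = 6.9 DD/day.
Duration = 668 / 6.9 = 96.812 ≈ 96.8 days.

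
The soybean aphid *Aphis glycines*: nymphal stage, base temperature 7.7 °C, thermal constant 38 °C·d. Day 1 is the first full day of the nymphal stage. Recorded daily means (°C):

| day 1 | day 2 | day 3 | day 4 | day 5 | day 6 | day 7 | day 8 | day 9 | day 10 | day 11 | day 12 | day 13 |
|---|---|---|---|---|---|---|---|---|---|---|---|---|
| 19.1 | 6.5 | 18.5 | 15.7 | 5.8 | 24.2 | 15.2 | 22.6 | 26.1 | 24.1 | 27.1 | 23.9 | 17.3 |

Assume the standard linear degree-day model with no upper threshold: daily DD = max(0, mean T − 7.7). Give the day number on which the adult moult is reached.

day 6

Daily DD above 7.7 °C: 11.4, 0.0, 10.8, 8.0, 0.0, 16.5, 7.5, 14.9, 18.4, 16.4, 19.4, 16.2, 9.6.
Cumulative: 11.4, 11.4, 22.2, 30.2, 30.2, 46.7, 54.2, 69.1, 87.5, 103.9, 123.3, 139.5, 149.1.
The total first reaches 38 DD on day 6.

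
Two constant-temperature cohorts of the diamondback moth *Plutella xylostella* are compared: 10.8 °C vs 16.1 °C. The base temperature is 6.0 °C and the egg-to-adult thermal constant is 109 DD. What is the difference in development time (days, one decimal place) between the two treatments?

At 10.8 °C: 109 / (10.8 − 6.0) = 109 / 4.8 = 22.708 d.
At 16.1 °C: 109 / (16.1 − 6.0) = 109 / 10.1 = 10.792 d.
Difference = |22.708 − 10.792| = 11.916 ≈ 11.9 days.

11.9 days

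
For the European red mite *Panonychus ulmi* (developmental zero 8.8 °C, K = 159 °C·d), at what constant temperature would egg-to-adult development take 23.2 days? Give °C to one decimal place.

Required daily accumulation = 159 / 23.2 = 6.853 DD/day.
T = T_base + 6.853 = 8.8 + 6.853 = 15.653 ≈ 15.7 °C.

15.7 °C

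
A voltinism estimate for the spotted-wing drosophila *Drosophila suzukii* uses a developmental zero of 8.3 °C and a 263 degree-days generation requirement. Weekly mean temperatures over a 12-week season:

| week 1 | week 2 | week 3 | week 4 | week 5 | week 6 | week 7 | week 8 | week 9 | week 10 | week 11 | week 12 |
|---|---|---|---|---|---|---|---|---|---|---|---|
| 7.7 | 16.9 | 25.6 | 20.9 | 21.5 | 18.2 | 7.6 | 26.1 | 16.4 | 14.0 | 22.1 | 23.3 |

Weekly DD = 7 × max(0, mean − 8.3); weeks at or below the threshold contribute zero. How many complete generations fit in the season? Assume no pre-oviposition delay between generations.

Weekly DD (7 × max(0, T̄ − 8.3)): 0.0, 60.2, 121.1, 88.2, 92.4, 69.3, 0.0, 124.6, 56.7, 39.9, 96.6, 105.0.
Season total = 854.0 DD.
Complete generations = ⌊854.0 / 263⌋ = 3.

3 generations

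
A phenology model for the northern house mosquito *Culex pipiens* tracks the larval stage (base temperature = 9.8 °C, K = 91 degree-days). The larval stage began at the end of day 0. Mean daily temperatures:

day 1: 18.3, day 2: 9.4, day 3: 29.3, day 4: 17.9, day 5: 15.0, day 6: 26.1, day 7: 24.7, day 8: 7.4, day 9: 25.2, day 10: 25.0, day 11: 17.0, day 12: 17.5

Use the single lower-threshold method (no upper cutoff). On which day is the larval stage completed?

Daily DD above 9.8 °C: 8.5, 0.0, 19.5, 8.1, 5.2, 16.3, 14.9, 0.0, 15.4, 15.2, 7.2, 7.7.
Cumulative: 8.5, 8.5, 28.0, 36.1, 41.3, 57.6, 72.5, 72.5, 87.9, 103.1, 110.3, 118.0.
The total first reaches 91 DD on day 10.

day 10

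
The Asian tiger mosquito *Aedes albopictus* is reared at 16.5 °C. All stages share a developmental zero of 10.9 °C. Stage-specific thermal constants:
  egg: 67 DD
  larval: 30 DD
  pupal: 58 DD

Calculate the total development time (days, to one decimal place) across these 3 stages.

Daily accumulation at 16.5 °C = 16.5 − 10.9 = 5.6 DD/day.
Total K = 67 + 30 + 58 = 155 DD.
Total duration = 155 / 5.6 = 27.679 ≈ 27.7 days.

27.7 days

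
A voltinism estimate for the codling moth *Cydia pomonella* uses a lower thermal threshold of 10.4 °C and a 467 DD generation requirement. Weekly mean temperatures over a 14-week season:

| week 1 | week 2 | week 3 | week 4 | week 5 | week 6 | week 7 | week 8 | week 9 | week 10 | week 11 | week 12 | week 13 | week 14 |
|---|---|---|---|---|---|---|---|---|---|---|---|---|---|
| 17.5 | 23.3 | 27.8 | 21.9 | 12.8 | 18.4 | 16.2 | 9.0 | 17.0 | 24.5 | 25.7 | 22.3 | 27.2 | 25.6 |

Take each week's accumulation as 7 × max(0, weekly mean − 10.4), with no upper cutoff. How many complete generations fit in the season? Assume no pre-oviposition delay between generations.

Weekly DD (7 × max(0, T̄ − 10.4)): 49.7, 90.3, 121.8, 80.5, 16.8, 56.0, 40.6, 0.0, 46.2, 98.7, 107.1, 83.3, 117.6, 106.4.
Season total = 1015.0 DD.
Complete generations = ⌊1015.0 / 467⌋ = 2.

2 generations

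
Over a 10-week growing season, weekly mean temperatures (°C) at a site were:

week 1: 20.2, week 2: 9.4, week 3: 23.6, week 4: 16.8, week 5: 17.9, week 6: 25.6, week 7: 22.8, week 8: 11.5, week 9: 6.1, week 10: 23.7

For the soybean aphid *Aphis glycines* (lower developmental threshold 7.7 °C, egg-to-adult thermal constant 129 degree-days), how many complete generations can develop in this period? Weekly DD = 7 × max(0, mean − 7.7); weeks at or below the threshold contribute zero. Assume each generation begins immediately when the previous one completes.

Weekly DD (7 × max(0, T̄ − 7.7)): 87.5, 11.9, 111.3, 63.7, 71.4, 125.3, 105.7, 26.6, 0.0, 112.0.
Season total = 715.4 DD.
Complete generations = ⌊715.4 / 129⌋ = 5.

5 generations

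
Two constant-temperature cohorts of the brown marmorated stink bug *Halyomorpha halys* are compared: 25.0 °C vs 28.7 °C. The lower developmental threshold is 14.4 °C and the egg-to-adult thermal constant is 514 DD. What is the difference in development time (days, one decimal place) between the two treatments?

12.5 days

At 25.0 °C: 514 / (25.0 − 14.4) = 514 / 10.6 = 48.491 d.
At 28.7 °C: 514 / (28.7 − 14.4) = 514 / 14.3 = 35.944 d.
Difference = |48.491 − 35.944| = 12.547 ≈ 12.5 days.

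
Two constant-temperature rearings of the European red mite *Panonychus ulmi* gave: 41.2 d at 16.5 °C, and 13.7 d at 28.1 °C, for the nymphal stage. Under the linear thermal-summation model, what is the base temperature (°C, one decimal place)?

Linear rate model ⇒ the product D·(T − T_b) is constant across temperatures.
41.2·(16.5 − T_b) = 13.7·(28.1 − T_b)
T_b = (41.2·16.5 − 13.7·28.1) / (41.2 − 13.7) = 294.83 / 27.5 = 10.721 °C ≈ 10.7 °C.

10.7 °C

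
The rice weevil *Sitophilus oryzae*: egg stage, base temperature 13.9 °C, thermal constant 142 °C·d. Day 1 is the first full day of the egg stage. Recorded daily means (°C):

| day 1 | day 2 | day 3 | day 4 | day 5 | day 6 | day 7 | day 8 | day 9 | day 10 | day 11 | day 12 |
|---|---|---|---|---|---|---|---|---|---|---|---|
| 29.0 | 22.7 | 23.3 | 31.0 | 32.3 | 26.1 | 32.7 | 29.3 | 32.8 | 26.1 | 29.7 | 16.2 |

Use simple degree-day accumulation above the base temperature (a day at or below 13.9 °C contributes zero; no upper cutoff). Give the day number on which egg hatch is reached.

Daily DD above 13.9 °C: 15.1, 8.8, 9.4, 17.1, 18.4, 12.2, 18.8, 15.4, 18.9, 12.2, 15.8, 2.3.
Cumulative: 15.1, 23.9, 33.3, 50.4, 68.8, 81.0, 99.8, 115.2, 134.1, 146.3, 162.1, 164.4.
The total first reaches 142 DD on day 10.

day 10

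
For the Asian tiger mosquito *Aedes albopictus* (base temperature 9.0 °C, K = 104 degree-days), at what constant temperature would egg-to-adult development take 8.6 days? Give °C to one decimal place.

21.1 °C

Required daily accumulation = 104 / 8.6 = 12.093 DD/day.
T = T_base + 12.093 = 9.0 + 12.093 = 21.093 ≈ 21.1 °C.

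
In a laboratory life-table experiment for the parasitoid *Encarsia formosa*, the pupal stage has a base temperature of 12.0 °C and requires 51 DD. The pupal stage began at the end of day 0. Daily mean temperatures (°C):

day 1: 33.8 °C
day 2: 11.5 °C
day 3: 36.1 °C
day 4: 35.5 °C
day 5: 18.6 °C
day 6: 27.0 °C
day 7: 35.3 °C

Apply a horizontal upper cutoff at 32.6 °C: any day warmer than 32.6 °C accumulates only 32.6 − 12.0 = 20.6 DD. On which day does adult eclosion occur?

Daily DD above 12.0 °C (capped at 20.6): 20.6, 0.0, 20.6, 20.6, 6.6, 15.0, 20.6.
Cumulative: 20.6, 20.6, 41.2, 61.8, 68.4, 83.4, 104.0.
The total first reaches 51 DD on day 4.

day 4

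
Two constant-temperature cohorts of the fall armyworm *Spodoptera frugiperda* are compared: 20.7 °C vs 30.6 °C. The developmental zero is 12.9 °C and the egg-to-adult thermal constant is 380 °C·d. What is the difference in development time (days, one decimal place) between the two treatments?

At 20.7 °C: 380 / (20.7 − 12.9) = 380 / 7.8 = 48.718 d.
At 30.6 °C: 380 / (30.6 − 12.9) = 380 / 17.7 = 21.469 d.
Difference = |48.718 − 21.469| = 27.249 ≈ 27.2 days.

27.2 days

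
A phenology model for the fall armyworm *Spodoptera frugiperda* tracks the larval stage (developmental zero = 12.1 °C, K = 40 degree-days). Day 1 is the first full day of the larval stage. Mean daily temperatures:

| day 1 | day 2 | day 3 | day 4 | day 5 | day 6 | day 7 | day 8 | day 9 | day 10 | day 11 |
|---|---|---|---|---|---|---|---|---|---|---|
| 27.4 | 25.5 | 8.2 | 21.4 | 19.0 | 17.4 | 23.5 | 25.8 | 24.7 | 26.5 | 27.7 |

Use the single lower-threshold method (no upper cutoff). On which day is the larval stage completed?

Daily DD above 12.1 °C: 15.3, 13.4, 0.0, 9.3, 6.9, 5.3, 11.4, 13.7, 12.6, 14.4, 15.6.
Cumulative: 15.3, 28.7, 28.7, 38.0, 44.9, 50.2, 61.6, 75.3, 87.9, 102.3, 117.9.
The total first reaches 40 DD on day 5.

day 5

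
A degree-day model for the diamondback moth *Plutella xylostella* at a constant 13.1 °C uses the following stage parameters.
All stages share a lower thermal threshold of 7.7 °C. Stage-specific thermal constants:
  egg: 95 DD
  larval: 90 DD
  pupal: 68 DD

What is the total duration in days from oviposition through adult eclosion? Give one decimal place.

Daily accumulation at 13.1 °C = 13.1 − 7.7 = 5.4 DD/day.
Total K = 95 + 90 + 68 = 253 DD.
Total duration = 253 / 5.4 = 46.852 ≈ 46.9 days.

46.9 days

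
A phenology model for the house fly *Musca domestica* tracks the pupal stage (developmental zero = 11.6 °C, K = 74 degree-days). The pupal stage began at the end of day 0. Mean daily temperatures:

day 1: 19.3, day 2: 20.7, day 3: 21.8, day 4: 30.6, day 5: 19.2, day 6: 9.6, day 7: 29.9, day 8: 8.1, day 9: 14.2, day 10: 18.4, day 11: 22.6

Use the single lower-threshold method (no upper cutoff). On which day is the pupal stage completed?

day 9

Daily DD above 11.6 °C: 7.7, 9.1, 10.2, 19.0, 7.6, 0.0, 18.3, 0.0, 2.6, 6.8, 11.0.
Cumulative: 7.7, 16.8, 27.0, 46.0, 53.6, 53.6, 71.9, 71.9, 74.5, 81.3, 92.3.
The total first reaches 74 DD on day 9.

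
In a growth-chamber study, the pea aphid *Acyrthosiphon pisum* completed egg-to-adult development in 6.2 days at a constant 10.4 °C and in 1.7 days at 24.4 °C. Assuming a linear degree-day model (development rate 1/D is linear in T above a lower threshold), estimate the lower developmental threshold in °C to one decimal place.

5.1 °C

Equal thermal constants: D₁(T₁ − T_b) = D₂(T₂ − T_b).
6.2·(10.4 − T_b) = 1.7·(24.4 − T_b)
T_b = (6.2·10.4 − 1.7·24.4) / (6.2 − 1.7) = 23.00 / 4.5 = 5.111 °C ≈ 5.1 °C.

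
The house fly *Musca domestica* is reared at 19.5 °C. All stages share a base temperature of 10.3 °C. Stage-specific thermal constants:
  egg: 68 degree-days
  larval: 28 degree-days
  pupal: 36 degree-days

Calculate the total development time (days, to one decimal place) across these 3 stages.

14.3 days

Daily accumulation at 19.5 °C = 19.5 − 10.3 = 9.2 DD/day.
Total K = 68 + 28 + 36 = 132 DD.
Total duration = 132 / 9.2 = 14.348 ≈ 14.3 days.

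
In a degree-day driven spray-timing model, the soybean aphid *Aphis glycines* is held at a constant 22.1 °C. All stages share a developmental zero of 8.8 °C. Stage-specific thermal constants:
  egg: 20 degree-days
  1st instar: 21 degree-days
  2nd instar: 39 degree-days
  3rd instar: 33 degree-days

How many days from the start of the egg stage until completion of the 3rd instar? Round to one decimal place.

8.5 days

Daily accumulation at 22.1 °C = 22.1 − 8.8 = 13.3 DD/day.
Total K = 20 + 21 + 39 + 33 = 113 DD.
Total duration = 113 / 13.3 = 8.496 ≈ 8.5 days.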